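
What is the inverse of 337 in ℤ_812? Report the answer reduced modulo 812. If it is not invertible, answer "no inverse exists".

Extended Euclidean algorithm:
812 = 2·337 + 138
337 = 2·138 + 61
138 = 2·61 + 16
61 = 3·16 + 13
16 = 1·13 + 3
13 = 4·3 + 1
3 = 3·1 + 0
The gcd is 1. Working backward:
1 = 13 − 4·3
1 = −4·16 + 5·13
1 = 5·61 − 19·16
1 = −19·138 + 43·61
1 = 43·337 − 105·138
1 = −105·812 + 253·337
So 337·253 ≡ 1 (mod 812).

253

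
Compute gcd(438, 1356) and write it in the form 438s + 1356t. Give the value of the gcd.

Repeated division:
1356 = 3×438 + 42
438 = 10×42 + 18
42 = 2×18 + 6
18 = 3×6 + 0
gcd(438, 1356) = 6.
Working backward:
6 = 42 − 2·18
6 = −2·438 + 21·42
6 = 21·1356 − 65·438
So 6 = (21)·1356 + (-65)·438.

6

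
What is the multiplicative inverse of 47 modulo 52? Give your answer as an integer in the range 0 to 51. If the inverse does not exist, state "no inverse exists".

31

Apply the Euclidean algorithm to 52 and 47:
52 = 1×47 + 5
47 = 9×5 + 2
5 = 2×2 + 1
2 = 2×1 + 0
The gcd is 1. Working backward:
1 = 5 − 2·2
1 = −2·47 + 19·5
1 = 19·52 − 21·47
So 47·(-21) ≡ 1 (mod 52), and -21 ≡ 31 (mod 52).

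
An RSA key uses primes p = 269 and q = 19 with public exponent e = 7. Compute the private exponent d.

φ(n) = (p−1)(q−1) = 268·18 = 4824.
Need d with 7·d ≡ 1 (mod 4824). Apply the extended Euclidean algorithm:
4824 = 689×7 + 1
7 = 7×1 + 0
Back-substitute:
1 = 4824 − 689·7
So 7·(-689) ≡ 1 (mod 4824), hence d ≡ -689 ≡ 4135 (mod 4824).

4135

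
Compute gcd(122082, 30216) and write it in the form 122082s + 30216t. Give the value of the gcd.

Euclidean algorithm:
122082 = 4·30216 + 1218
30216 = 24·1218 + 984
1218 = 1·984 + 234
984 = 4·234 + 48
234 = 4·48 + 42
48 = 1·42 + 6
42 = 7·6 + 0
gcd(122082, 30216) = 6.
Back-substituting:
6 = 48 − 42
6 = −234 + 5·48
6 = 5·984 − 21·234
6 = −21·1218 + 26·984
6 = 26·30216 − 645·1218
6 = −645·122082 + 2606·30216
So 6 = (-645)·122082 + (2606)·30216.

6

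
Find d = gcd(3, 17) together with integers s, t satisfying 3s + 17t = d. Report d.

Repeated division:
17 = 5*3 + 2
3 = 1*2 + 1
2 = 2*1 + 0
gcd(3, 17) = 1.
Express as a combination:
1 = 3 − 2
1 = −17 + 6·3
So 1 = (-1)·17 + (6)·3.

1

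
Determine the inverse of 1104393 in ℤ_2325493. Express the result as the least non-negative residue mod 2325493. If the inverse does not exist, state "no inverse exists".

1564403

Run Euclid on (2325493, 1104393):
2325493 = 2*1104393 + 116707
1104393 = 9*116707 + 54030
116707 = 2*54030 + 8647
54030 = 6*8647 + 2148
8647 = 4*2148 + 55
2148 = 39*55 + 3
55 = 18*3 + 1
3 = 3*1 + 0
Since gcd(1104393, 2325493) = 1, back-substitute to write 1 as a combination:
1 = 55 − 18·3
1 = −18·2148 + 703·55
1 = 703·8647 − 2830·2148
1 = −2830·54030 + 17683·8647
1 = 17683·116707 − 38196·54030
1 = −38196·1104393 + 361447·116707
1 = 361447·2325493 − 761090·1104393
Hence 1104393⁻¹ ≡ -761090 ≡ 1564403 (mod 2325493).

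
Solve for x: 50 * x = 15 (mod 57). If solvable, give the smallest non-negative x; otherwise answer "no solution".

6

First find gcd(50, 57):
57 = 1×50 + 7
50 = 7×7 + 1
7 = 7×1 + 0
gcd = 1, so a unique solution mod 57 exists.
Back-substitute for the Bézout coefficients:
1 = 50 − 7·7
1 = −7·57 + 8·50
So 50·(8) ≡ 1 (mod 57), giving 50⁻¹ ≡ 8.
x ≡ 50⁻¹·15 ≡ 8·15 ≡ 6 (mod 57).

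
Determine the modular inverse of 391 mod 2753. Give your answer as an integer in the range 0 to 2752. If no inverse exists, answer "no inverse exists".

1204

Apply the Euclidean algorithm to 2753 and 391:
2753 = 7×391 + 16
391 = 24×16 + 7
16 = 2×7 + 2
7 = 3×2 + 1
2 = 2×1 + 0
The gcd is 1. Working backward:
1 = 7 − 3·2
1 = −3·16 + 7·7
1 = 7·391 − 171·16
1 = −171·2753 + 1204·391
So 391·1204 ≡ 1 (mod 2753).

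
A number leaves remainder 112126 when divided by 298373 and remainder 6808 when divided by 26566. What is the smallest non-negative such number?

Write x = 112126 + 298373·k. Then 298373·k ≡ 6808 − 112126 ≡ 946 (mod 26566).
Need 298373⁻¹ mod 26566. Extended Euclid on (26566, 6147):
26566 = 4×6147 + 1978
6147 = 3×1978 + 213
1978 = 9×213 + 61
213 = 3×61 + 30
61 = 2×30 + 1
30 = 30×1 + 0
Back-substitute:
1 = 61 − 2·30
1 = −2·213 + 7·61
1 = 7·1978 − 65·213
1 = −65·6147 + 202·1978
1 = 202·26566 − 873·6147
298373⁻¹ ≡ 25693 (mod 26566), so k ≡ 25693·946 ≡ 24254 (mod 26566).
x = 112126 + 298373·24254 = 7236850868.

7236850868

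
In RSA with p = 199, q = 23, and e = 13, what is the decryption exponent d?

4021

φ(n) = (p−1)(q−1) = 198·22 = 4356.
Need d with 13·d ≡ 1 (mod 4356). Apply the extended Euclidean algorithm:
4356 = 335·13 + 1
13 = 13·1 + 0
Back-substitute:
1 = 4356 − 335·13
So 13·(-335) ≡ 1 (mod 4356), hence d ≡ -335 ≡ 4021 (mod 4356).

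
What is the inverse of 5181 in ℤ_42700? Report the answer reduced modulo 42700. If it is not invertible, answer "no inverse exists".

33321

gcd(42700, 5181) by repeated division:
42700 = 8*5181 + 1252
5181 = 4*1252 + 173
1252 = 7*173 + 41
173 = 4*41 + 9
41 = 4*9 + 5
9 = 1*5 + 4
5 = 1*4 + 1
4 = 4*1 + 0
Since gcd(5181, 42700) = 1, back-substitute to write 1 as a combination:
1 = 5 − 4
1 = −9 + 2·5
1 = 2·41 − 9·9
1 = −9·173 + 38·41
1 = 38·1252 − 275·173
1 = −275·5181 + 1138·1252
1 = 1138·42700 − 9379·5181
Thus 5181·(-9379) ≡ 1 (mod 42700); reducing, -9379 mod 42700 = 33321.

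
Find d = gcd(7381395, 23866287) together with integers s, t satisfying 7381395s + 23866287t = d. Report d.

Repeated division:
23866287 = 3·7381395 + 1722102
7381395 = 4·1722102 + 492987
1722102 = 3·492987 + 243141
492987 = 2·243141 + 6705
243141 = 36·6705 + 1761
6705 = 3·1761 + 1422
1761 = 1·1422 + 339
1422 = 4·339 + 66
339 = 5·66 + 9
66 = 7·9 + 3
9 = 3·3 + 0
gcd(7381395, 23866287) = 3.
Express as a combination:
3 = 66 − 7·9
3 = −7·339 + 36·66
3 = 36·1422 − 151·339
3 = −151·1761 + 187·1422
3 = 187·6705 − 712·1761
3 = −712·243141 + 25819·6705
3 = 25819·492987 − 52350·243141
3 = −52350·1722102 + 182869·492987
3 = 182869·7381395 − 783826·1722102
3 = −783826·23866287 + 2534347·7381395
So 3 = (-783826)·23866287 + (2534347)·7381395.

3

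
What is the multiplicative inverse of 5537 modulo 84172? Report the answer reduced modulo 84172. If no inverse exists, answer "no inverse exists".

64881

Run Euclid on (84172, 5537):
84172 = 15×5537 + 1117
5537 = 4×1117 + 1069
1117 = 1×1069 + 48
1069 = 22×48 + 13
48 = 3×13 + 9
13 = 1×9 + 4
9 = 2×4 + 1
4 = 4×1 + 0
Since gcd(5537, 84172) = 1, back-substitute to write 1 as a combination:
1 = 9 − 2·4
1 = −2·13 + 3·9
1 = 3·48 − 11·13
1 = −11·1069 + 245·48
1 = 245·1117 − 256·1069
1 = −256·5537 + 1269·1117
1 = 1269·84172 − 19291·5537
Hence 5537⁻¹ ≡ -19291 ≡ 64881 (mod 84172).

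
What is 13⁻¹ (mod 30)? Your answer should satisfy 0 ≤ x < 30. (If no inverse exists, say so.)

Run Euclid on (30, 13):
30 = 2×13 + 4
13 = 3×4 + 1
4 = 4×1 + 0
Since gcd(13, 30) = 1, back-substitute to write 1 as a combination:
1 = 13 − 3·4
1 = −3·30 + 7·13
So 13·7 ≡ 1 (mod 30).

7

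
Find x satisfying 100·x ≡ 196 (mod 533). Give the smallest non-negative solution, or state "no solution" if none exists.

First find gcd(100, 533):
533 = 5×100 + 33
100 = 3×33 + 1
33 = 33×1 + 0
gcd = 1, so a unique solution mod 533 exists.
Back-substitute for the Bézout coefficients:
1 = 100 − 3·33
1 = −3·533 + 16·100
So 100·(16) ≡ 1 (mod 533), giving 100⁻¹ ≡ 16.
x ≡ 100⁻¹·196 ≡ 16·196 ≡ 471 (mod 533).

471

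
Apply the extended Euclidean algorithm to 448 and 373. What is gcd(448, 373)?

Euclidean algorithm:
448 = 1*373 + 75
373 = 4*75 + 73
75 = 1*73 + 2
73 = 36*2 + 1
2 = 2*1 + 0
gcd(448, 373) = 1.
Working backward:
1 = 73 − 36·2
1 = −36·75 + 37·73
1 = 37·373 − 184·75
1 = −184·448 + 221·373
So 1 = (-184)·448 + (221)·373.

1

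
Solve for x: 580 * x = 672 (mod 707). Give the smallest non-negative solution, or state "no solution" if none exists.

First find gcd(580, 707):
707 = 1×580 + 127
580 = 4×127 + 72
127 = 1×72 + 55
72 = 1×55 + 17
55 = 3×17 + 4
17 = 4×4 + 1
4 = 4×1 + 0
gcd = 1, so a unique solution mod 707 exists.
Back-substitute for the Bézout coefficients:
1 = 17 − 4·4
1 = −4·55 + 13·17
1 = 13·72 − 17·55
1 = −17·127 + 30·72
1 = 30·580 − 137·127
1 = −137·707 + 167·580
So 580·(167) ≡ 1 (mod 707), giving 580⁻¹ ≡ 167.
x ≡ 580⁻¹·672 ≡ 167·672 ≡ 518 (mod 707).

518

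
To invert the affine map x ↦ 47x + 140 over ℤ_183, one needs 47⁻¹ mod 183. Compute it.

74

gcd(183, 47) by repeated division:
183 = 3·47 + 42
47 = 1·42 + 5
42 = 8·5 + 2
5 = 2·2 + 1
2 = 2·1 + 0
Since gcd(47, 183) = 1, back-substitute to write 1 as a combination:
1 = 5 − 2·2
1 = −2·42 + 17·5
1 = 17·47 − 19·42
1 = −19·183 + 74·47
So 47·74 ≡ 1 (mod 183).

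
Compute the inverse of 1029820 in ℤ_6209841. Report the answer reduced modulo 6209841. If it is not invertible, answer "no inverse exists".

Euclidean algorithm on 6209841, 1029820:
6209841 = 6·1029820 + 30921
1029820 = 33·30921 + 9427
30921 = 3·9427 + 2640
9427 = 3·2640 + 1507
2640 = 1·1507 + 1133
1507 = 1·1133 + 374
1133 = 3·374 + 11
374 = 34·11 + 0
The gcd is 11, not 1, hence no inverse exists.

no inverse exists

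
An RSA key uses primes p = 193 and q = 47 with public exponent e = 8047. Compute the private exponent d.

φ(n) = (p−1)(q−1) = 192·46 = 8832.
Need d with 8047·d ≡ 1 (mod 8832). Apply the extended Euclidean algorithm:
8832 = 1×8047 + 785
8047 = 10×785 + 197
785 = 3×197 + 194
197 = 1×194 + 3
194 = 64×3 + 2
3 = 1×2 + 1
2 = 2×1 + 0
Back-substitute:
1 = 3 − 2
1 = −194 + 65·3
1 = 65·197 − 66·194
1 = −66·785 + 263·197
1 = 263·8047 − 2696·785
1 = −2696·8832 + 2959·8047
So 8047·2959 ≡ 1 (mod 8832), hence d = 2959.

2959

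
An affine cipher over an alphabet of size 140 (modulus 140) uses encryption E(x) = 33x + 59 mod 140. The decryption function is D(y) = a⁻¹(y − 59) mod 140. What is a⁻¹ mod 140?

Extended Euclidean algorithm:
140 = 4·33 + 8
33 = 4·8 + 1
8 = 8·1 + 0
Since gcd(33, 140) = 1, back-substitute to write 1 as a combination:
1 = 33 − 4·8
1 = −4·140 + 17·33
So 33·17 ≡ 1 (mod 140).

17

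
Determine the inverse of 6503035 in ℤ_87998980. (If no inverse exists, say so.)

no inverse exists

Compute gcd(6503035, 87998980):
87998980 = 13×6503035 + 3459525
6503035 = 1×3459525 + 3043510
3459525 = 1×3043510 + 416015
3043510 = 7×416015 + 131405
416015 = 3×131405 + 21800
131405 = 6×21800 + 605
21800 = 36×605 + 20
605 = 30×20 + 5
20 = 4×5 + 0
Since gcd = 5 > 1, 6503035 is not a unit mod 87998980.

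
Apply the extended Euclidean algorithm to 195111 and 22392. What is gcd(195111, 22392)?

Apply Euclid's algorithm to 195111 and 22392:
195111 = 8·22392 + 15975
22392 = 1·15975 + 6417
15975 = 2·6417 + 3141
6417 = 2·3141 + 135
3141 = 23·135 + 36
135 = 3·36 + 27
36 = 1·27 + 9
27 = 3·9 + 0
gcd(195111, 22392) = 9.
Express as a combination:
9 = 36 − 27
9 = −135 + 4·36
9 = 4·3141 − 93·135
9 = −93·6417 + 190·3141
9 = 190·15975 − 473·6417
9 = −473·22392 + 663·15975
9 = 663·195111 − 5777·22392
So 9 = (663)·195111 + (-5777)·22392.

9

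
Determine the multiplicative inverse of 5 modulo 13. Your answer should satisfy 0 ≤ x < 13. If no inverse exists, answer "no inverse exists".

Run Euclid on (13, 5):
13 = 2×5 + 3
5 = 1×3 + 2
3 = 1×2 + 1
2 = 2×1 + 0
gcd = 1, so the inverse exists. Back-substitute:
1 = 3 − 2
1 = −5 + 2·3
1 = 2·13 − 5·5
Thus 5·(-5) ≡ 1 (mod 13); reducing, -5 mod 13 = 8.

8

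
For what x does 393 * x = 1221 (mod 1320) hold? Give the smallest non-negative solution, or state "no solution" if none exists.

77

First find gcd(393, 1320):
1320 = 3*393 + 141
393 = 2*141 + 111
141 = 1*111 + 30
111 = 3*30 + 21
30 = 1*21 + 9
21 = 2*9 + 3
9 = 3*3 + 0
gcd = 3 and 3 | 1221, so solutions exist. Divide through by 3: 131x ≡ 407 (mod 440).
Now find 131⁻¹ mod 440:
440 = 3*131 + 47
131 = 2*47 + 37
47 = 1*37 + 10
37 = 3*10 + 7
10 = 1*7 + 3
7 = 2*3 + 1
3 = 3*1 + 0
Back-substitute:
1 = 7 − 2·3
1 = −2·10 + 3·7
1 = 3·37 − 11·10
1 = −11·47 + 14·37
1 = 14·131 − 39·47
1 = −39·440 + 131·131
So 131⁻¹ ≡ 131 (mod 440).
Then x ≡ 131·407 ≡ 77 (mod 440); the smallest non-negative solution is x = 77.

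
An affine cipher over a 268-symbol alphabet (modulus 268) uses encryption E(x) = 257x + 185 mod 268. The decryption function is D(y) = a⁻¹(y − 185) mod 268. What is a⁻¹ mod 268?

gcd(268, 257) by repeated division:
268 = 1×257 + 11
257 = 23×11 + 4
11 = 2×4 + 3
4 = 1×3 + 1
3 = 3×1 + 0
Since gcd(257, 268) = 1, back-substitute to write 1 as a combination:
1 = 4 − 3
1 = −11 + 3·4
1 = 3·257 − 70·11
1 = −70·268 + 73·257
So 257·73 ≡ 1 (mod 268).

73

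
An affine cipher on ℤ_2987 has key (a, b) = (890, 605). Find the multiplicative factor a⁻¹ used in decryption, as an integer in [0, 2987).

gcd(2987, 890) by repeated division:
2987 = 3*890 + 317
890 = 2*317 + 256
317 = 1*256 + 61
256 = 4*61 + 12
61 = 5*12 + 1
12 = 12*1 + 0
The gcd is 1. Working backward:
1 = 61 − 5·12
1 = −5·256 + 21·61
1 = 21·317 − 26·256
1 = −26·890 + 73·317
1 = 73·2987 − 245·890
Hence 890⁻¹ ≡ -245 ≡ 2742 (mod 2987).

2742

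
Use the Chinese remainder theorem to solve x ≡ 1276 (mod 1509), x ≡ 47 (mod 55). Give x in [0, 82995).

Write x = 1276 + 1509·k. Then 1509·k ≡ 47 − 1276 ≡ 36 (mod 55).
Need 1509⁻¹ mod 55. Extended Euclid on (55, 24):
55 = 2*24 + 7
24 = 3*7 + 3
7 = 2*3 + 1
3 = 3*1 + 0
Back-substitute:
1 = 7 − 2·3
1 = −2·24 + 7·7
1 = 7·55 − 16·24
1509⁻¹ ≡ 39 (mod 55), so k ≡ 39·36 ≡ 29 (mod 55).
x = 1276 + 1509·29 = 45037.

45037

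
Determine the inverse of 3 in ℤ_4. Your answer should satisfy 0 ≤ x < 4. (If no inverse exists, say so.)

3

gcd(4, 3) by repeated division:
4 = 1·3 + 1
3 = 3·1 + 0
Since gcd(3, 4) = 1, back-substitute to write 1 as a combination:
1 = 4 − 3
Thus 3·(-1) ≡ 1 (mod 4); reducing, -1 mod 4 = 3.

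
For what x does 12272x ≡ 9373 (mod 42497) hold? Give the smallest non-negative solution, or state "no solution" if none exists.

First find gcd(12272, 42497):
42497 = 3×12272 + 5681
12272 = 2×5681 + 910
5681 = 6×910 + 221
910 = 4×221 + 26
221 = 8×26 + 13
26 = 2×13 + 0
gcd = 13 and 13 | 9373, so solutions exist. Divide through by 13: 944x ≡ 721 (mod 3269).
Now find 944⁻¹ mod 3269:
3269 = 3*944 + 437
944 = 2*437 + 70
437 = 6*70 + 17
70 = 4*17 + 2
17 = 8*2 + 1
2 = 2*1 + 0
Back-substitute:
1 = 17 − 8·2
1 = −8·70 + 33·17
1 = 33·437 − 206·70
1 = −206·944 + 445·437
1 = 445·3269 − 1541·944
So 944·(-1541) ≡ 1 (mod 3269), i.e. 944⁻¹ ≡ 1728.
Then x ≡ 1728·721 ≡ 399 (mod 3269); the smallest non-negative solution is x = 399.

399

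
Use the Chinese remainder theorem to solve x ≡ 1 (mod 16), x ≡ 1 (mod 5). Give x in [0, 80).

1

Write x = 1 + 16·k. Then 16·k ≡ 1 − 1 ≡ 0 (mod 5).
Need 16⁻¹ mod 5. Extended Euclid on (5, 1):
5 = 5*1 + 0
16⁻¹ ≡ 1 (mod 5), so k ≡ 1·0 ≡ 0 (mod 5).
x = 1 + 16·0 = 1.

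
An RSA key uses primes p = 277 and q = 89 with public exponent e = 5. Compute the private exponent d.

14573

φ(n) = (p−1)(q−1) = 276·88 = 24288.
Need d with 5·d ≡ 1 (mod 24288). Apply the extended Euclidean algorithm:
24288 = 4857×5 + 3
5 = 1×3 + 2
3 = 1×2 + 1
2 = 2×1 + 0
Back-substitute:
1 = 3 − 2
1 = −5 + 2·3
1 = 2·24288 − 9715·5
So 5·(-9715) ≡ 1 (mod 24288), hence d ≡ -9715 ≡ 14573 (mod 24288).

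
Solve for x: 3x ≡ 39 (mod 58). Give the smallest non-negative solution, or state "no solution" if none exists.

First find gcd(3, 58):
58 = 19*3 + 1
3 = 3*1 + 0
gcd = 1, so a unique solution mod 58 exists.
Back-substitute for the Bézout coefficients:
1 = 58 − 19·3
So 3·(-19) ≡ 1 (mod 58), giving 3⁻¹ ≡ 39.
x ≡ 3⁻¹·39 ≡ 39·39 ≡ 13 (mod 58).

13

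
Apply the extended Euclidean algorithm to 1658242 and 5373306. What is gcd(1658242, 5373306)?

Repeated division:
5373306 = 3·1658242 + 398580
1658242 = 4·398580 + 63922
398580 = 6·63922 + 15048
63922 = 4·15048 + 3730
15048 = 4·3730 + 128
3730 = 29·128 + 18
128 = 7·18 + 2
18 = 9·2 + 0
gcd(1658242, 5373306) = 2.
Express as a combination:
2 = 128 − 7·18
2 = −7·3730 + 204·128
2 = 204·15048 − 823·3730
2 = −823·63922 + 3496·15048
2 = 3496·398580 − 21799·63922
2 = −21799·1658242 + 90692·398580
2 = 90692·5373306 − 293875·1658242
So 2 = (90692)·5373306 + (-293875)·1658242.

2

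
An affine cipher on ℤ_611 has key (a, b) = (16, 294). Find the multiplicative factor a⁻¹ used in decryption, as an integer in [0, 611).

Run Euclid on (611, 16):
611 = 38*16 + 3
16 = 5*3 + 1
3 = 3*1 + 0
gcd = 1, so the inverse exists. Back-substitute:
1 = 16 − 5·3
1 = −5·611 + 191·16
So 16·191 ≡ 1 (mod 611).

191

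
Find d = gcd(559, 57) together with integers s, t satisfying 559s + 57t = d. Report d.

1

Repeated division:
559 = 9×57 + 46
57 = 1×46 + 11
46 = 4×11 + 2
11 = 5×2 + 1
2 = 2×1 + 0
gcd(559, 57) = 1.
Back-substituting:
1 = 11 − 5·2
1 = −5·46 + 21·11
1 = 21·57 − 26·46
1 = −26·559 + 255·57
So 1 = (-26)·559 + (255)·57.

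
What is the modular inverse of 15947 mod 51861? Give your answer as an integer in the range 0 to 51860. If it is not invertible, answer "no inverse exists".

39773

Run Euclid on (51861, 15947):
51861 = 3·15947 + 4020
15947 = 3·4020 + 3887
4020 = 1·3887 + 133
3887 = 29·133 + 30
133 = 4·30 + 13
30 = 2·13 + 4
13 = 3·4 + 1
4 = 4·1 + 0
gcd = 1, so the inverse exists. Back-substitute:
1 = 13 − 3·4
1 = −3·30 + 7·13
1 = 7·133 − 31·30
1 = −31·3887 + 906·133
1 = 906·4020 − 937·3887
1 = −937·15947 + 3717·4020
1 = 3717·51861 − 12088·15947
Thus 15947·(-12088) ≡ 1 (mod 51861); reducing, -12088 mod 51861 = 39773.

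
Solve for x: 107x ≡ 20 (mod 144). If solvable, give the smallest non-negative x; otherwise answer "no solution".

First find gcd(107, 144):
144 = 1×107 + 37
107 = 2×37 + 33
37 = 1×33 + 4
33 = 8×4 + 1
4 = 4×1 + 0
gcd = 1, so a unique solution mod 144 exists.
Back-substitute for the Bézout coefficients:
1 = 33 − 8·4
1 = −8·37 + 9·33
1 = 9·107 − 26·37
1 = −26·144 + 35·107
So 107·(35) ≡ 1 (mod 144), giving 107⁻¹ ≡ 35.
x ≡ 107⁻¹·20 ≡ 35·20 ≡ 124 (mod 144).

124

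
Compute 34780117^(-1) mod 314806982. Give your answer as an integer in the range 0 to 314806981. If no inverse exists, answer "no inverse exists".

Extended Euclidean algorithm:
314806982 = 9*34780117 + 1785929
34780117 = 19*1785929 + 847466
1785929 = 2*847466 + 90997
847466 = 9*90997 + 28493
90997 = 3*28493 + 5518
28493 = 5*5518 + 903
5518 = 6*903 + 100
903 = 9*100 + 3
100 = 33*3 + 1
3 = 3*1 + 0
gcd = 1, so the inverse exists. Back-substitute:
1 = 100 − 33·3
1 = −33·903 + 298·100
1 = 298·5518 − 1821·903
1 = −1821·28493 + 9403·5518
1 = 9403·90997 − 30030·28493
1 = −30030·847466 + 279673·90997
1 = 279673·1785929 − 589376·847466
1 = −589376·34780117 + 11477817·1785929
1 = 11477817·314806982 − 103889729·34780117
So 34780117·(-103889729) ≡ 1 (mod 314806982), and -103889729 ≡ 210917253 (mod 314806982).

210917253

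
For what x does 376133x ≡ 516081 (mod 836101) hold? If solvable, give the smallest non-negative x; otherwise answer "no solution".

First find gcd(376133, 836101):
836101 = 2·376133 + 83835
376133 = 4·83835 + 40793
83835 = 2·40793 + 2249
40793 = 18·2249 + 311
2249 = 7·311 + 72
311 = 4·72 + 23
72 = 3·23 + 3
23 = 7·3 + 2
3 = 1·2 + 1
2 = 2·1 + 0
gcd = 1, so a unique solution mod 836101 exists.
Back-substitute for the Bézout coefficients:
1 = 3 − 2
1 = −23 + 8·3
1 = 8·72 − 25·23
1 = −25·311 + 108·72
1 = 108·2249 − 781·311
1 = −781·40793 + 14166·2249
1 = 14166·83835 − 29113·40793
1 = −29113·376133 + 130618·83835
1 = 130618·836101 − 290349·376133
So 376133·(-290349) ≡ 1 (mod 836101), giving 376133⁻¹ ≡ 545752.
x ≡ 376133⁻¹·516081 ≡ 545752·516081 ≡ 746749 (mod 836101).

746749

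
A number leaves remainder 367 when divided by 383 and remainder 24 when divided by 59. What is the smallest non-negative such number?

Write x = 367 + 383·k. Then 383·k ≡ 24 − 367 ≡ 11 (mod 59).
Need 383⁻¹ mod 59. Extended Euclid on (59, 29):
59 = 2×29 + 1
29 = 29×1 + 0
Back-substitute:
1 = 59 − 2·29
383⁻¹ ≡ 57 (mod 59), so k ≡ 57·11 ≡ 37 (mod 59).
x = 367 + 383·37 = 14538.

14538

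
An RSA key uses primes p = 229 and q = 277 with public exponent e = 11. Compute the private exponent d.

φ(n) = (p−1)(q−1) = 228·276 = 62928.
Need d with 11·d ≡ 1 (mod 62928). Apply the extended Euclidean algorithm:
62928 = 5720·11 + 8
11 = 1·8 + 3
8 = 2·3 + 2
3 = 1·2 + 1
2 = 2·1 + 0
Back-substitute:
1 = 3 − 2
1 = −8 + 3·3
1 = 3·11 − 4·8
1 = −4·62928 + 22883·11
So 11·22883 ≡ 1 (mod 62928), hence d = 22883.

22883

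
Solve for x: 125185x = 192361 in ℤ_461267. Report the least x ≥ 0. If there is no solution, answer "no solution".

First find gcd(125185, 461267):
461267 = 3×125185 + 85712
125185 = 1×85712 + 39473
85712 = 2×39473 + 6766
39473 = 5×6766 + 5643
6766 = 1×5643 + 1123
5643 = 5×1123 + 28
1123 = 40×28 + 3
28 = 9×3 + 1
3 = 3×1 + 0
gcd = 1, so a unique solution mod 461267 exists.
Back-substitute for the Bézout coefficients:
1 = 28 − 9·3
1 = −9·1123 + 361·28
1 = 361·5643 − 1814·1123
1 = −1814·6766 + 2175·5643
1 = 2175·39473 − 12689·6766
1 = −12689·85712 + 27553·39473
1 = 27553·125185 − 40242·85712
1 = −40242·461267 + 148279·125185
So 125185·(148279) ≡ 1 (mod 461267), giving 125185⁻¹ ≡ 148279.
x ≡ 125185⁻¹·192361 ≡ 148279·192361 ≡ 190507 (mod 461267).

190507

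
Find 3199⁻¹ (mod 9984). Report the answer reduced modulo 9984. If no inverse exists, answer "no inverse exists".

3199

Apply the Euclidean algorithm to 9984 and 3199:
9984 = 3*3199 + 387
3199 = 8*387 + 103
387 = 3*103 + 78
103 = 1*78 + 25
78 = 3*25 + 3
25 = 8*3 + 1
3 = 3*1 + 0
The gcd is 1. Working backward:
1 = 25 − 8·3
1 = −8·78 + 25·25
1 = 25·103 − 33·78
1 = −33·387 + 124·103
1 = 124·3199 − 1025·387
1 = −1025·9984 + 3199·3199
So 3199·3199 ≡ 1 (mod 9984).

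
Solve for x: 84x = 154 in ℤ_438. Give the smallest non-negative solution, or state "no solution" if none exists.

gcd(84, 438):
438 = 5·84 + 18
84 = 4·18 + 12
18 = 1·12 + 6
12 = 2·6 + 0
gcd = 6, but 6 ∤ 154, so the congruence has no solution.

no solution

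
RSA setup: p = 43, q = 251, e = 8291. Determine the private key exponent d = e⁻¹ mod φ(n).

φ(n) = (p−1)(q−1) = 42·250 = 10500.
Need d with 8291·d ≡ 1 (mod 10500). Apply the extended Euclidean algorithm:
10500 = 1·8291 + 2209
8291 = 3·2209 + 1664
2209 = 1·1664 + 545
1664 = 3·545 + 29
545 = 18·29 + 23
29 = 1·23 + 6
23 = 3·6 + 5
6 = 1·5 + 1
5 = 5·1 + 0
Back-substitute:
1 = 6 − 5
1 = −23 + 4·6
1 = 4·29 − 5·23
1 = −5·545 + 94·29
1 = 94·1664 − 287·545
1 = −287·2209 + 381·1664
1 = 381·8291 − 1430·2209
1 = −1430·10500 + 1811·8291
So 8291·1811 ≡ 1 (mod 10500), hence d = 1811.

1811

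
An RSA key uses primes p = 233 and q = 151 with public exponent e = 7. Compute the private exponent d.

φ(n) = (p−1)(q−1) = 232·150 = 34800.
Need d with 7·d ≡ 1 (mod 34800). Apply the extended Euclidean algorithm:
34800 = 4971·7 + 3
7 = 2·3 + 1
3 = 3·1 + 0
Back-substitute:
1 = 7 − 2·3
1 = −2·34800 + 9943·7
So 7·9943 ≡ 1 (mod 34800), hence d = 9943.

9943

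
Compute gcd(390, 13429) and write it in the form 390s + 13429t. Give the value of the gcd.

13

Euclidean algorithm:
13429 = 34*390 + 169
390 = 2*169 + 52
169 = 3*52 + 13
52 = 4*13 + 0
gcd(390, 13429) = 13.
Back-substituting:
13 = 169 − 3·52
13 = −3·390 + 7·169
13 = 7·13429 − 241·390
So 13 = (7)·13429 + (-241)·390.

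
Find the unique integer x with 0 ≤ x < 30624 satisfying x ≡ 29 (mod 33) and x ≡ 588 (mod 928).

Write x = 29 + 33·k. Then 33·k ≡ 588 − 29 ≡ 559 (mod 928).
Need 33⁻¹ mod 928. Extended Euclid on (928, 33):
928 = 28*33 + 4
33 = 8*4 + 1
4 = 4*1 + 0
Back-substitute:
1 = 33 − 8·4
1 = −8·928 + 225·33
33⁻¹ ≡ 225 (mod 928), so k ≡ 225·559 ≡ 495 (mod 928).
x = 29 + 33·495 = 16364.

16364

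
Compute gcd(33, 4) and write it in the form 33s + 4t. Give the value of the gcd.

Apply Euclid's algorithm to 33 and 4:
33 = 8*4 + 1
4 = 4*1 + 0
gcd(33, 4) = 1.
Working backward:
1 = 33 − 8·4
So 1 = (1)·33 + (-8)·4.

1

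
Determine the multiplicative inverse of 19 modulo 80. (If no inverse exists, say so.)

Run Euclid on (80, 19):
80 = 4×19 + 4
19 = 4×4 + 3
4 = 1×3 + 1
3 = 3×1 + 0
gcd = 1, so the inverse exists. Back-substitute:
1 = 4 − 3
1 = −19 + 5·4
1 = 5·80 − 21·19
Thus 19·(-21) ≡ 1 (mod 80); reducing, -21 mod 80 = 59.

59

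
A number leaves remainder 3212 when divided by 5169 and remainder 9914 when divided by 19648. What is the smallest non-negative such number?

Write x = 3212 + 5169·k. Then 5169·k ≡ 9914 − 3212 ≡ 6702 (mod 19648).
Need 5169⁻¹ mod 19648. Extended Euclid on (19648, 5169):
19648 = 3·5169 + 4141
5169 = 1·4141 + 1028
4141 = 4·1028 + 29
1028 = 35·29 + 13
29 = 2·13 + 3
13 = 4·3 + 1
3 = 3·1 + 0
Back-substitute:
1 = 13 − 4·3
1 = −4·29 + 9·13
1 = 9·1028 − 319·29
1 = −319·4141 + 1285·1028
1 = 1285·5169 − 1604·4141
1 = −1604·19648 + 6097·5169
5169⁻¹ ≡ 6097 (mod 19648), so k ≡ 6097·6702 ≡ 13902 (mod 19648).
x = 3212 + 5169·13902 = 71862650.

71862650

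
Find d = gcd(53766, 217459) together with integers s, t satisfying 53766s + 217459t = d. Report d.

Repeated division:
217459 = 4*53766 + 2395
53766 = 22*2395 + 1076
2395 = 2*1076 + 243
1076 = 4*243 + 104
243 = 2*104 + 35
104 = 2*35 + 34
35 = 1*34 + 1
34 = 34*1 + 0
gcd(53766, 217459) = 1.
Back-substituting:
1 = 35 − 34
1 = −104 + 3·35
1 = 3·243 − 7·104
1 = −7·1076 + 31·243
1 = 31·2395 − 69·1076
1 = −69·53766 + 1549·2395
1 = 1549·217459 − 6265·53766
So 1 = (1549)·217459 + (-6265)·53766.

1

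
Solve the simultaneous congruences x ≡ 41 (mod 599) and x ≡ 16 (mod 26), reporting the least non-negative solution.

640

Write x = 41 + 599·k. Then 599·k ≡ 16 − 41 ≡ 1 (mod 26).
Need 599⁻¹ mod 26. Extended Euclid on (26, 1):
26 = 26*1 + 0
599⁻¹ ≡ 1 (mod 26), so k ≡ 1·1 ≡ 1 (mod 26).
x = 41 + 599·1 = 640.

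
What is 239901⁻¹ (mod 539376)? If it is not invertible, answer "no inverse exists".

no inverse exists

Compute gcd(239901, 539376):
539376 = 2×239901 + 59574
239901 = 4×59574 + 1605
59574 = 37×1605 + 189
1605 = 8×189 + 93
189 = 2×93 + 3
93 = 31×3 + 0
The gcd is 3, not 1, hence no inverse exists.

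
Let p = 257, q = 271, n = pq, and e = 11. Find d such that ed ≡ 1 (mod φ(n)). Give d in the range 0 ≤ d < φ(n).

φ(n) = (p−1)(q−1) = 256·270 = 69120.
Need d with 11·d ≡ 1 (mod 69120). Apply the extended Euclidean algorithm:
69120 = 6283×11 + 7
11 = 1×7 + 4
7 = 1×4 + 3
4 = 1×3 + 1
3 = 3×1 + 0
Back-substitute:
1 = 4 − 3
1 = −7 + 2·4
1 = 2·11 − 3·7
1 = −3·69120 + 18851·11
So 11·18851 ≡ 1 (mod 69120), hence d = 18851.

18851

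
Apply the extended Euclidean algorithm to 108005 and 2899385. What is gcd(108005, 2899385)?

Euclidean algorithm:
2899385 = 26×108005 + 91255
108005 = 1×91255 + 16750
91255 = 5×16750 + 7505
16750 = 2×7505 + 1740
7505 = 4×1740 + 545
1740 = 3×545 + 105
545 = 5×105 + 20
105 = 5×20 + 5
20 = 4×5 + 0
gcd(108005, 2899385) = 5.
Working backward:
5 = 105 − 5·20
5 = −5·545 + 26·105
5 = 26·1740 − 83·545
5 = −83·7505 + 358·1740
5 = 358·16750 − 799·7505
5 = −799·91255 + 4353·16750
5 = 4353·108005 − 5152·91255
5 = −5152·2899385 + 138305·108005
So 5 = (-5152)·2899385 + (138305)·108005.

5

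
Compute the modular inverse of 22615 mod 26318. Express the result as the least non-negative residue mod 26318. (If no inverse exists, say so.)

18827

gcd(26318, 22615) by repeated division:
26318 = 1*22615 + 3703
22615 = 6*3703 + 397
3703 = 9*397 + 130
397 = 3*130 + 7
130 = 18*7 + 4
7 = 1*4 + 3
4 = 1*3 + 1
3 = 3*1 + 0
The gcd is 1. Working backward:
1 = 4 − 3
1 = −7 + 2·4
1 = 2·130 − 37·7
1 = −37·397 + 113·130
1 = 113·3703 − 1054·397
1 = −1054·22615 + 6437·3703
1 = 6437·26318 − 7491·22615
Hence 22615⁻¹ ≡ -7491 ≡ 18827 (mod 26318).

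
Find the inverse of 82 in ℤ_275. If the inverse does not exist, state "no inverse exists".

218

Run Euclid on (275, 82):
275 = 3·82 + 29
82 = 2·29 + 24
29 = 1·24 + 5
24 = 4·5 + 4
5 = 1·4 + 1
4 = 4·1 + 0
gcd = 1, so the inverse exists. Back-substitute:
1 = 5 − 4
1 = −24 + 5·5
1 = 5·29 − 6·24
1 = −6·82 + 17·29
1 = 17·275 − 57·82
So 82·(-57) ≡ 1 (mod 275), and -57 ≡ 218 (mod 275).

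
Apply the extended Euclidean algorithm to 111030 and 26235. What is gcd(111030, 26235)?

15

Repeated division:
111030 = 4·26235 + 6090
26235 = 4·6090 + 1875
6090 = 3·1875 + 465
1875 = 4·465 + 15
465 = 31·15 + 0
gcd(111030, 26235) = 15.
Working backward:
15 = 1875 − 4·465
15 = −4·6090 + 13·1875
15 = 13·26235 − 56·6090
15 = −56·111030 + 237·26235
So 15 = (-56)·111030 + (237)·26235.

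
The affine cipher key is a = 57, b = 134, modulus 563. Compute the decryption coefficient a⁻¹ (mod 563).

gcd(563, 57) by repeated division:
563 = 9·57 + 50
57 = 1·50 + 7
50 = 7·7 + 1
7 = 7·1 + 0
Since gcd(57, 563) = 1, back-substitute to write 1 as a combination:
1 = 50 − 7·7
1 = −7·57 + 8·50
1 = 8·563 − 79·57
Hence 57⁻¹ ≡ -79 ≡ 484 (mod 563).

484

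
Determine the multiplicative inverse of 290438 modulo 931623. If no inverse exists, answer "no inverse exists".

797168

gcd(931623, 290438) by repeated division:
931623 = 3×290438 + 60309
290438 = 4×60309 + 49202
60309 = 1×49202 + 11107
49202 = 4×11107 + 4774
11107 = 2×4774 + 1559
4774 = 3×1559 + 97
1559 = 16×97 + 7
97 = 13×7 + 6
7 = 1×6 + 1
6 = 6×1 + 0
gcd = 1, so the inverse exists. Back-substitute:
1 = 7 − 6
1 = −97 + 14·7
1 = 14·1559 − 225·97
1 = −225·4774 + 689·1559
1 = 689·11107 − 1603·4774
1 = −1603·49202 + 7101·11107
1 = 7101·60309 − 8704·49202
1 = −8704·290438 + 41917·60309
1 = 41917·931623 − 134455·290438
Thus 290438·(-134455) ≡ 1 (mod 931623); reducing, -134455 mod 931623 = 797168.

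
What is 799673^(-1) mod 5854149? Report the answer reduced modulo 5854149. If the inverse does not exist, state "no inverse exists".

no inverse exists

Compute gcd(799673, 5854149):
5854149 = 7×799673 + 256438
799673 = 3×256438 + 30359
256438 = 8×30359 + 13566
30359 = 2×13566 + 3227
13566 = 4×3227 + 658
3227 = 4×658 + 595
658 = 1×595 + 63
595 = 9×63 + 28
63 = 2×28 + 7
28 = 4×7 + 0
The gcd is 7, not 1, hence no inverse exists.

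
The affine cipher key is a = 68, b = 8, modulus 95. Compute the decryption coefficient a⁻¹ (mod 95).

Run Euclid on (95, 68):
95 = 1×68 + 27
68 = 2×27 + 14
27 = 1×14 + 13
14 = 1×13 + 1
13 = 13×1 + 0
Since gcd(68, 95) = 1, back-substitute to write 1 as a combination:
1 = 14 − 13
1 = −27 + 2·14
1 = 2·68 − 5·27
1 = −5·95 + 7·68
So 68·7 ≡ 1 (mod 95).

7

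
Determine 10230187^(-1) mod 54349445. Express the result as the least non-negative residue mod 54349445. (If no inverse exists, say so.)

Apply the Euclidean algorithm to 54349445 and 10230187:
54349445 = 5·10230187 + 3198510
10230187 = 3·3198510 + 634657
3198510 = 5·634657 + 25225
634657 = 25·25225 + 4032
25225 = 6·4032 + 1033
4032 = 3·1033 + 933
1033 = 1·933 + 100
933 = 9·100 + 33
100 = 3·33 + 1
33 = 33·1 + 0
Since gcd(10230187, 54349445) = 1, back-substitute to write 1 as a combination:
1 = 100 − 3·33
1 = −3·933 + 28·100
1 = 28·1033 − 31·933
1 = −31·4032 + 121·1033
1 = 121·25225 − 757·4032
1 = −757·634657 + 19046·25225
1 = 19046·3198510 − 95987·634657
1 = −95987·10230187 + 307007·3198510
1 = 307007·54349445 − 1631022·10230187
So 10230187·(-1631022) ≡ 1 (mod 54349445), and -1631022 ≡ 52718423 (mod 54349445).

52718423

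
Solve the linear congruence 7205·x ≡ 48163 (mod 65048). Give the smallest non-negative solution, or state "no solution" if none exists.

8439

First find gcd(7205, 65048):
65048 = 9*7205 + 203
7205 = 35*203 + 100
203 = 2*100 + 3
100 = 33*3 + 1
3 = 3*1 + 0
gcd = 1, so a unique solution mod 65048 exists.
Back-substitute for the Bézout coefficients:
1 = 100 − 33·3
1 = −33·203 + 67·100
1 = 67·7205 − 2378·203
1 = −2378·65048 + 21469·7205
So 7205·(21469) ≡ 1 (mod 65048), giving 7205⁻¹ ≡ 21469.
x ≡ 7205⁻¹·48163 ≡ 21469·48163 ≡ 8439 (mod 65048).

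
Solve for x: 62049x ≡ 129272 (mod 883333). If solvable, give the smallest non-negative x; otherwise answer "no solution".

First find gcd(62049, 883333):
883333 = 14·62049 + 14647
62049 = 4·14647 + 3461
14647 = 4·3461 + 803
3461 = 4·803 + 249
803 = 3·249 + 56
249 = 4·56 + 25
56 = 2·25 + 6
25 = 4·6 + 1
6 = 6·1 + 0
gcd = 1, so a unique solution mod 883333 exists.
Back-substitute for the Bézout coefficients:
1 = 25 − 4·6
1 = −4·56 + 9·25
1 = 9·249 − 40·56
1 = −40·803 + 129·249
1 = 129·3461 − 556·803
1 = −556·14647 + 2353·3461
1 = 2353·62049 − 9968·14647
1 = −9968·883333 + 141905·62049
So 62049·(141905) ≡ 1 (mod 883333), giving 62049⁻¹ ≡ 141905.
x ≡ 62049⁻¹·129272 ≡ 141905·129272 ≡ 166749 (mod 883333).

166749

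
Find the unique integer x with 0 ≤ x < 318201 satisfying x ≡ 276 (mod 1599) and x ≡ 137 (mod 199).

Write x = 276 + 1599·k. Then 1599·k ≡ 137 − 276 ≡ 60 (mod 199).
Need 1599⁻¹ mod 199. Extended Euclid on (199, 7):
199 = 28·7 + 3
7 = 2·3 + 1
3 = 3·1 + 0
Back-substitute:
1 = 7 − 2·3
1 = −2·199 + 57·7
1599⁻¹ ≡ 57 (mod 199), so k ≡ 57·60 ≡ 37 (mod 199).
x = 276 + 1599·37 = 59439.

59439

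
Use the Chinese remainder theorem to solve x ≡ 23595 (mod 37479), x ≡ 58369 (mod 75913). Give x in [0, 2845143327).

Write x = 23595 + 37479·k. Then 37479·k ≡ 58369 − 23595 ≡ 34774 (mod 75913).
Need 37479⁻¹ mod 75913. Extended Euclid on (75913, 37479):
75913 = 2·37479 + 955
37479 = 39·955 + 234
955 = 4·234 + 19
234 = 12·19 + 6
19 = 3·6 + 1
6 = 6·1 + 0
Back-substitute:
1 = 19 − 3·6
1 = −3·234 + 37·19
1 = 37·955 − 151·234
1 = −151·37479 + 5926·955
1 = 5926·75913 − 12003·37479
37479⁻¹ ≡ 63910 (mod 75913), so k ≡ 63910·34774 ≡ 53265 (mod 75913).
x = 23595 + 37479·53265 = 1996342530.

1996342530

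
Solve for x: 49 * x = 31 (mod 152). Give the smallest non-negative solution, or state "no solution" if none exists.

103

First find gcd(49, 152):
152 = 3×49 + 5
49 = 9×5 + 4
5 = 1×4 + 1
4 = 4×1 + 0
gcd = 1, so a unique solution mod 152 exists.
Back-substitute for the Bézout coefficients:
1 = 5 − 4
1 = −49 + 10·5
1 = 10·152 − 31·49
So 49·(-31) ≡ 1 (mod 152), giving 49⁻¹ ≡ 121.
x ≡ 49⁻¹·31 ≡ 121·31 ≡ 103 (mod 152).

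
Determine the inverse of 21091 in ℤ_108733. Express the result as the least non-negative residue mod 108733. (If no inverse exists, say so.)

Run Euclid on (108733, 21091):
108733 = 5*21091 + 3278
21091 = 6*3278 + 1423
3278 = 2*1423 + 432
1423 = 3*432 + 127
432 = 3*127 + 51
127 = 2*51 + 25
51 = 2*25 + 1
25 = 25*1 + 0
The gcd is 1. Working backward:
1 = 51 − 2·25
1 = −2·127 + 5·51
1 = 5·432 − 17·127
1 = −17·1423 + 56·432
1 = 56·3278 − 129·1423
1 = −129·21091 + 830·3278
1 = 830·108733 − 4279·21091
So 21091·(-4279) ≡ 1 (mod 108733), and -4279 ≡ 104454 (mod 108733).

104454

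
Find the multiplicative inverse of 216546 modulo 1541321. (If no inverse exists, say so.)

Run Euclid on (1541321, 216546):
1541321 = 7*216546 + 25499
216546 = 8*25499 + 12554
25499 = 2*12554 + 391
12554 = 32*391 + 42
391 = 9*42 + 13
42 = 3*13 + 3
13 = 4*3 + 1
3 = 3*1 + 0
gcd = 1, so the inverse exists. Back-substitute:
1 = 13 − 4·3
1 = −4·42 + 13·13
1 = 13·391 − 121·42
1 = −121·12554 + 3885·391
1 = 3885·25499 − 7891·12554
1 = −7891·216546 + 67013·25499
1 = 67013·1541321 − 476982·216546
Thus 216546·(-476982) ≡ 1 (mod 1541321); reducing, -476982 mod 1541321 = 1064339.

1064339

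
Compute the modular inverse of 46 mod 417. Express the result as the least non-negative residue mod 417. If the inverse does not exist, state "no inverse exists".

Run Euclid on (417, 46):
417 = 9·46 + 3
46 = 15·3 + 1
3 = 3·1 + 0
Since gcd(46, 417) = 1, back-substitute to write 1 as a combination:
1 = 46 − 15·3
1 = −15·417 + 136·46
So 46·136 ≡ 1 (mod 417).

136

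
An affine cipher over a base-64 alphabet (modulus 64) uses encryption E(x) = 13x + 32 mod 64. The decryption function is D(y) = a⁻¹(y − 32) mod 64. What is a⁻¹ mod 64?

5

Run Euclid on (64, 13):
64 = 4·13 + 12
13 = 1·12 + 1
12 = 12·1 + 0
gcd = 1, so the inverse exists. Back-substitute:
1 = 13 − 12
1 = −64 + 5·13
So 13·5 ≡ 1 (mod 64).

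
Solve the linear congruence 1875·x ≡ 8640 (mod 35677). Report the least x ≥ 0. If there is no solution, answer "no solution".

First find gcd(1875, 35677):
35677 = 19×1875 + 52
1875 = 36×52 + 3
52 = 17×3 + 1
3 = 3×1 + 0
gcd = 1, so a unique solution mod 35677 exists.
Back-substitute for the Bézout coefficients:
1 = 52 − 17·3
1 = −17·1875 + 613·52
1 = 613·35677 − 11664·1875
So 1875·(-11664) ≡ 1 (mod 35677), giving 1875⁻¹ ≡ 24013.
x ≡ 1875⁻¹·8640 ≡ 24013·8640 ≡ 10565 (mod 35677).

10565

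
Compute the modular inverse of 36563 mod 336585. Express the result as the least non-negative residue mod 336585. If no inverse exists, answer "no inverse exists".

75707

Extended Euclidean algorithm:
336585 = 9×36563 + 7518
36563 = 4×7518 + 6491
7518 = 1×6491 + 1027
6491 = 6×1027 + 329
1027 = 3×329 + 40
329 = 8×40 + 9
40 = 4×9 + 4
9 = 2×4 + 1
4 = 4×1 + 0
The gcd is 1. Working backward:
1 = 9 − 2·4
1 = −2·40 + 9·9
1 = 9·329 − 74·40
1 = −74·1027 + 231·329
1 = 231·6491 − 1460·1027
1 = −1460·7518 + 1691·6491
1 = 1691·36563 − 8224·7518
1 = −8224·336585 + 75707·36563
So 36563·75707 ≡ 1 (mod 336585).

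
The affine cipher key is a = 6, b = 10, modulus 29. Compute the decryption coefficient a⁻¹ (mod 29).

5

Apply the Euclidean algorithm to 29 and 6:
29 = 4·6 + 5
6 = 1·5 + 1
5 = 5·1 + 0
The gcd is 1. Working backward:
1 = 6 − 5
1 = −29 + 5·6
So 6·5 ≡ 1 (mod 29).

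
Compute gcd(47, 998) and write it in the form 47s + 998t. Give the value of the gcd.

1

Apply Euclid's algorithm to 998 and 47:
998 = 21*47 + 11
47 = 4*11 + 3
11 = 3*3 + 2
3 = 1*2 + 1
2 = 2*1 + 0
gcd(47, 998) = 1.
Back-substituting:
1 = 3 − 2
1 = −11 + 4·3
1 = 4·47 − 17·11
1 = −17·998 + 361·47
So 1 = (-17)·998 + (361)·47.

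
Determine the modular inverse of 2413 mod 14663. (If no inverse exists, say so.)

Extended Euclidean algorithm:
14663 = 6·2413 + 185
2413 = 13·185 + 8
185 = 23·8 + 1
8 = 8·1 + 0
gcd = 1, so the inverse exists. Back-substitute:
1 = 185 − 23·8
1 = −23·2413 + 300·185
1 = 300·14663 − 1823·2413
So 2413·(-1823) ≡ 1 (mod 14663), and -1823 ≡ 12840 (mod 14663).

12840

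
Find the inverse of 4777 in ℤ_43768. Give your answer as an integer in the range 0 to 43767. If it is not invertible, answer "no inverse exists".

Extended Euclidean algorithm:
43768 = 9*4777 + 775
4777 = 6*775 + 127
775 = 6*127 + 13
127 = 9*13 + 10
13 = 1*10 + 3
10 = 3*3 + 1
3 = 3*1 + 0
Since gcd(4777, 43768) = 1, back-substitute to write 1 as a combination:
1 = 10 − 3·3
1 = −3·13 + 4·10
1 = 4·127 − 39·13
1 = −39·775 + 238·127
1 = 238·4777 − 1467·775
1 = −1467·43768 + 13441·4777
So 4777·13441 ≡ 1 (mod 43768).

13441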